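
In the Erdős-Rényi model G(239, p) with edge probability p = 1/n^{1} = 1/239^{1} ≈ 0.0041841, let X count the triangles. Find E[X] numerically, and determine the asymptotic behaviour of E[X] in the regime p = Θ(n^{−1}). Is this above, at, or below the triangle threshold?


Number of potential triangles: C(239, 3) = 2246839.
Each occurs with probability p³ ≈ (0.0041841)³ ≈ 7.3249775e-08.
By linearity: E[X] = C(239, 3)·p³ ≈ 2246839 · 7.3249775e-08 ≈ 0.16458.
Here α = 1, so p = 1/n is exactly at the triangle threshold p ~ 1/n. Asymptotically E[X] → c³/6 = 1³/6 = 1/6 ≈ 0.16667, a bounded constant. In this regime the triangle count is asymptotically Poisson(c³/6).

E[X] ≈ 0.16458; in regime p = Θ(1/n^{1}) E[X] stays bounded (at the triangle threshold p ~ 1/n).


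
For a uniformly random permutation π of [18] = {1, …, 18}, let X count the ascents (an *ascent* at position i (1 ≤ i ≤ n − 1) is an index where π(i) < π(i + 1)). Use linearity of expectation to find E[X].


Write X = Σ X_I over i = 1, …, 17, with X_I the indicator of one ascent.
There are 17 indicators.
For each fixed i, the pair (π(i), π(i+1)) is a uniformly random ordered pair of distinct values from {1, …, 18}; by symmetry P[π(i) < π(i+1)] = 1/2.
By linearity: E[X] = 17 · (1/2) = (18 − 1) · (1/2) = 17/2 ≈ 8.50000.

E[X] = 17/2 = 8.50000.


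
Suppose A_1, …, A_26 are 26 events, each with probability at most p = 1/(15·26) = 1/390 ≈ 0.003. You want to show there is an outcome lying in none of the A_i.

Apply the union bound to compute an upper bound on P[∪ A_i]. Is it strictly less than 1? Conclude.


Union bound: P[∪_{i=1}^{26} A_i] ≤ Σ_i P[A_i] ≤ 26·p = 26·(1/390) = 1/15.
Numerically: 1/15 ≈ 0.067.
Is 1/15 < 1? YES.
Since P[∪ A_i] ≤ 1/15 < 1, the complement has P[∩ A_i^c] ≥ 1 − 1/15 = 14/15 > 0, so some outcome avoids every A_i.

26·p = 1/15 ≈ 0.067; existence CERTIFIED by the union bound.


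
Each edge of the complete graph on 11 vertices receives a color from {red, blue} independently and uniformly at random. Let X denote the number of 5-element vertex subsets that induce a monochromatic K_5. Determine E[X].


Let X = Σ_S X_S over the C(11, 5) = 462 subsets S of size 5, where X_S = 1 if the K_5 on S is monochromatic.
For a fixed S, the K_5 on S has C(5, 2) = 10 edges. P[all 10 edges red] = (1/2)^10, and likewise for blue, so P[monochromatic] = 2·(1/2)^10 = 2^{1 − 10} = 1/512.
By linearity: E[X] = C(11, 5) · 2^{1 − 10} = 462 · 1/512 = 231/256.
Numerically: E[X] ≈ 0.902344.

E[X] = C(11,5)·2^(1−C(5,2)) = 231/256 ≈ 0.902344.


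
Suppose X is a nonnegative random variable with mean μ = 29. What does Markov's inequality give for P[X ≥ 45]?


μ = E[X] = 29, a = 45.
Markov: P[X ≥ 45] ≤ μ/a = (29)/45 = 29/45.
Numerically: ≈ 0.6444.
(Since a = 45 > μ = 29.0000, the bound 29/45 is < 1 and informative.)

P[X ≥ 45] ≤ 29/45 ≈ 0.6444.


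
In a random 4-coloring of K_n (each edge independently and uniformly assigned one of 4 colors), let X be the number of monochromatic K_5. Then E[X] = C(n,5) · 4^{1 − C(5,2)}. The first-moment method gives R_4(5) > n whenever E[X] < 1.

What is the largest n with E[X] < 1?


We need C(n, 5) · 4^{1 − 10} < 1, i.e. C(n, 5) < 4^{10 − 1} = 262144.
Check values of n near the boundary:
  n = 27: C(27, 5) = 80730; 80730 < 262144? YES
  n = 28: C(28, 5) = 98280; 98280 < 262144? YES
  n = 29: C(29, 5) = 118755; 118755 < 262144? YES
  n = 30: C(30, 5) = 142506; 142506 < 262144? YES
  n = 31: C(31, 5) = 169911; 169911 < 262144? YES
  n = 32: C(32, 5) = 201376; 201376 < 262144? YES
  n = 33: C(33, 5) = 237336; 237336 < 262144? YES
  n = 34: C(34, 5) = 278256; 278256 < 262144? NO
  n = 35: C(35, 5) = 324632; 324632 < 262144? NO
The largest n with C(n, 5) < 262144 is n = 33 (where E[X] = 29667/32768 ≈ 0.9054). Hence R_4(5) > 33, i.e. R_4(5) ≥ 34.

Largest n = 33; hence R_4(5) > 33.


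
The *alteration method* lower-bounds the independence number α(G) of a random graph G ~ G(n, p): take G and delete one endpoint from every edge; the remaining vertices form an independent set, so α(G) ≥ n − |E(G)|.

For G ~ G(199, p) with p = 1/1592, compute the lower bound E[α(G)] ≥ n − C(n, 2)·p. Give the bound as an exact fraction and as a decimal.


E[|E(G)|] = C(199, 2)·p = 19701 · (1/1592) = 99/8.
E[α(G)] ≥ n − E[|E(G)|] = 199 − 99/8 = 1493/8.
Numerically: ≈ 186.62500.
(This is only a lower bound; the true E[α(G)] may be larger.)

E[α(G)] ≥ 1493/8 ≈ 186.62500.


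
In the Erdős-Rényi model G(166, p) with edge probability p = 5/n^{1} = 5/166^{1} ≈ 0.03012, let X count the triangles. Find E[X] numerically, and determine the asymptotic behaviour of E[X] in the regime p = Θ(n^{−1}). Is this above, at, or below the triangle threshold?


Number of potential triangles: C(166, 3) = 748660.
Each occurs with probability p³ ≈ (0.03012)³ ≈ 2.7326609e-05.
By linearity: E[X] = C(166, 3)·p³ ≈ 748660 · 2.7326609e-05 ≈ 20.45834.
Here α = 1, so p = 5/n is exactly at the triangle threshold p ~ 1/n. Asymptotically E[X] → c³/6 = 5³/6 = 125/6 ≈ 20.83333, a bounded constant. In this regime the triangle count is asymptotically Poisson(c³/6).

E[X] ≈ 20.45834; in regime p = Θ(1/n^{1}) E[X] stays bounded (at the triangle threshold p ~ 1/n).


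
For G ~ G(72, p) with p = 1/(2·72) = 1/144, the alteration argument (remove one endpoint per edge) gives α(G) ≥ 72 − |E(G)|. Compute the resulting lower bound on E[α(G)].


E[|E(G)|] = C(72, 2)·p = 2556 · (1/144) = 71/4.
E[α(G)] ≥ n − E[|E(G)|] = 72 − 71/4 = 217/4.
Numerically: ≈ 54.250.
(This is only a lower bound; the true E[α(G)] may be larger.)

E[α(G)] ≥ 217/4 ≈ 54.250.


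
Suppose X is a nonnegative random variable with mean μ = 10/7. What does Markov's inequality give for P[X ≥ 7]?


μ = E[X] = 10/7, a = 7.
Markov: P[X ≥ 7] ≤ μ/a = (10/7)/7 = 10/49.
Numerically: ≈ 0.204.
(Since a = 7 > μ = 1.429, the bound 10/49 is < 1 and informative.)

P[X ≥ 7] ≤ 10/49 ≈ 0.204.


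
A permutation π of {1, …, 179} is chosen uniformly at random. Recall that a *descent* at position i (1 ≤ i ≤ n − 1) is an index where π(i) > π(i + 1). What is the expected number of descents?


Write X = Σ X_I over i = 1, …, 178, with X_I the indicator of one descent.
There are 178 indicators.
For each fixed i, the pair (π(i), π(i+1)) is a uniformly random ordered pair of distinct values from {1, …, 179}; by symmetry P[π(i) > π(i+1)] = 1/2.
By linearity: E[X] = 178 · (1/2) = (179 − 1) · (1/2) = 89 ≈ 89.00000.

E[X] = 89 = 89.00000.


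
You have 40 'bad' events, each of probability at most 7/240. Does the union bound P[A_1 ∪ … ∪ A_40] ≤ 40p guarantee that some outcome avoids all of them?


Union bound: P[∪_{i=1}^{40} A_i] ≤ Σ_i P[A_i] ≤ 40·p = 40·(7/240) = 7/6.
Numerically: 7/6 ≈ 1.166667.
Is 7/6 < 1? NO.
Since the bound 7/6 is ≥ 1, the union bound is uninformative here; it does NOT by itself certify existence.

40·p = 7/6 ≈ 1.166667; existence NOT certified by the union bound.


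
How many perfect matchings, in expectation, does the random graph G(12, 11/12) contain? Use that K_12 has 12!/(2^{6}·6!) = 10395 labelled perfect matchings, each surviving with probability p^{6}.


K_12 has 12!/(2^{6}·6!) = 10395 labelled perfect matchings.
For each such perfect matching H, let X_H = 1 if all 6 edges of H are present in G. Then P[X_H = 1] = p^{6} = (11/12)^{6} = 1771561/2985984.
By linearity: E[X] = Σ_H E[X_H] = 10395 · p^{6} = 10395 · 1771561/2985984 = 682050985/110592.
Numerically: E[X] ≈ 6167.3.

E[X] = 10395 · (11/12)^{6} = 682050985/110592 ≈ 6167.3.


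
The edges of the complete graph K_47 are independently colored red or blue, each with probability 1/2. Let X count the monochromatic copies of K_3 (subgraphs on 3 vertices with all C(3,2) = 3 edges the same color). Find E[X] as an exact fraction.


Let X = Σ_S X_S over the C(47, 3) = 16215 subsets S of size 3, where X_S = 1 if the K_3 on S is monochromatic.
For a fixed S, the K_3 on S has C(3, 2) = 3 edges. P[all 3 edges red] = (1/2)^3, and likewise for blue, so P[monochromatic] = 2·(1/2)^3 = 2^{1 − 3} = 1/4.
By linearity of expectation: E[X] = C(47, 3) · 2^{1 − 3} = 16215 · 1/4 = 16215/4.
Numerically: E[X] ≈ 4053.75000.

E[X] = C(47,3)·2^(1−C(3,2)) = 16215/4 ≈ 4053.75000.


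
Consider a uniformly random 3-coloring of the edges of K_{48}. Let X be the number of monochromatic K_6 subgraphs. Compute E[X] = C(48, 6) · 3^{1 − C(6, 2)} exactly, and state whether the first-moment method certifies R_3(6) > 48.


E[X] = C(48, 6) · 3^{1 − 15} = 12271512 · 3^{−14} = 12271512/4782969.
As a reduced fraction: E[X] = 4090504/1594323 ≈ 2.5656683.
Is E[X] < 1? NO.
Since E[X] ≥ 1, the first-moment bound is inconclusive at n = 48; it does NOT by itself certify R_3(6) > 48.

E[X] = 4090504/1594323 ≈ 2.5656683; E[X] ≥ 1; first-moment method inconclusive here.


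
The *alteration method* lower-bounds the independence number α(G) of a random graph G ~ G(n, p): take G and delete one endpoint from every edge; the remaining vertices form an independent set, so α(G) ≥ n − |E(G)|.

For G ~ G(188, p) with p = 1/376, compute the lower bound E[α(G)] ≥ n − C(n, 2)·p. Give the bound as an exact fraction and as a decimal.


E[|E(G)|] = C(188, 2)·p = 17578 · (1/376) = 187/4.
E[α(G)] ≥ n − E[|E(G)|] = 188 − 187/4 = 565/4.
Numerically: ≈ 141.250000.
(This is only a lower bound; the true E[α(G)] may be larger.)

E[α(G)] ≥ 565/4 ≈ 141.250000.


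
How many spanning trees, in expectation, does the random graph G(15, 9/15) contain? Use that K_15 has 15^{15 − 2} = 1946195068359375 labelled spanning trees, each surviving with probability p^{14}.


K_15 has 15^{15 − 2} = 1946195068359375 labelled spanning trees.
For each such spanning tree H, let X_H = 1 if all 14 edges of H are present in G. Then P[X_H = 1] = p^{14} = (3/5)^{14} = 4782969/6103515625.
By linearity of expectation: E[X] = Σ_H E[X_H] = 1946195068359375 · p^{14} = 1946195068359375 · 4782969/6103515625 = 7625597484987/5.
Numerically: E[X] ≈ 1.52512e+12.

E[X] = 1946195068359375 · (3/5)^{14} = 7625597484987/5 ≈ 1.52512e+12.


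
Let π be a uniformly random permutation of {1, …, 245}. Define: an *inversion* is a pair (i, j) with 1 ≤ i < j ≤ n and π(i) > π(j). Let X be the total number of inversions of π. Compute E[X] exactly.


Write X = Σ X_I over the C(245, 2) = 29890 pairs i < j, with X_I the indicator of one inversion.
There are 29890 indicators.
For each fixed pair i < j, the values π(i) and π(j) are two distinct elements of {1, …, 245} in uniformly random order; by symmetry P[π(i) > π(j)] = 1/2.
By linearity: E[X] = 29890 · (1/2) = C(245, 2) · (1/2) = 29890/2 = 14945 ≈ 14945.000000.

E[X] = 14945 = 14945.000000.


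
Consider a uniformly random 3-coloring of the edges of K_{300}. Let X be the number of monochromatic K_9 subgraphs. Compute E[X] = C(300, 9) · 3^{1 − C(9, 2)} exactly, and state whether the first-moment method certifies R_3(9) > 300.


E[X] = C(300, 9) · 3^{1 − 36} = 48052241692154700 · 3^{−35} = 48052241692154700/50031545098999707.
As a reduced fraction: E[X] = 16017413897384900/16677181699666569 ≈ 0.960439.
Is E[X] < 1? YES.
Since E[X] < 1, there exists a 3-coloring of K_{300} with no monochromatic K_9; hence R_3(9) > 300.

E[X] = 16017413897384900/16677181699666569 ≈ 0.960439; E[X] < 1, so R_3(9) > 300.


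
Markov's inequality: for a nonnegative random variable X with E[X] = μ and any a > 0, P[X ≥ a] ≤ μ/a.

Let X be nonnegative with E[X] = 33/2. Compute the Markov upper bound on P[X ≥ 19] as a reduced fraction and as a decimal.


μ = E[X] = 33/2, a = 19.
Markov: P[X ≥ 19] ≤ μ/a = (33/2)/19 = 33/38.
Numerically: ≈ 0.86842.
(Since a = 19 > μ = 16.50000, the bound 33/38 is < 1 and informative.)

P[X ≥ 19] ≤ 33/38 ≈ 0.86842.


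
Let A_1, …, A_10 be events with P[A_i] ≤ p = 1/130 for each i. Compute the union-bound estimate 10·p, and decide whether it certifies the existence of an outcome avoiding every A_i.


Union bound: P[∪_{i=1}^{10} A_i] ≤ Σ_i P[A_i] ≤ 10·p = 10·(1/130) = 1/13.
Numerically: 1/13 ≈ 0.07692.
Is 1/13 < 1? YES.
Since P[∪ A_i] ≤ 1/13 < 1, the complement has P[∩ A_i^c] ≥ 1 − 1/13 = 12/13 > 0, so some outcome avoids every A_i.

10·p = 1/13 ≈ 0.07692; existence CERTIFIED by the union bound.


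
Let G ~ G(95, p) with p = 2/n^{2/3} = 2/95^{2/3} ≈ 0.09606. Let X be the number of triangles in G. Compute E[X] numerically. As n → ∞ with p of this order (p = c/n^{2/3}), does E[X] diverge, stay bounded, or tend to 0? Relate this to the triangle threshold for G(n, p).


Number of potential triangles: C(95, 3) = 138415.
Each occurs with probability p³ ≈ (0.09606)³ ≈ 8.864266e-04.
By linearity: E[X] = C(95, 3)·p³ ≈ 138415 · 8.864266e-04 ≈ 122.6947.
Since α = 2/3 < 1, p = c/n^{2/3} ≫ 1/n is above the triangle threshold p ~ 1/n. Asymptotically E[X] ~ (c³/6)·n^{3(1−α)} = (2³/6)·n^{1} → ∞; triangles are abundant w.h.p.

E[X] ≈ 122.6947; in regime p = Θ(1/n^{2/3}) E[X] diverges (above the triangle threshold p ~ 1/n).


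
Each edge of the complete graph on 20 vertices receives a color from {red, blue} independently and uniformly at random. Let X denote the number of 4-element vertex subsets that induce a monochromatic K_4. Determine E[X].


Let X = Σ_S X_S over the C(20, 4) = 4845 subsets S of size 4, where X_S = 1 if the K_4 on S is monochromatic.
For a fixed S, the K_4 on S has C(4, 2) = 6 edges. P[all 6 edges red] = (1/2)^6, and likewise for blue, so P[monochromatic] = 2·(1/2)^6 = 2^{1 − 6} = 1/32.
Summing: E[X] = C(20, 4) · 2^{1 − 6} = 4845 · 1/32 = 4845/32.
Numerically: E[X] ≈ 151.4062.

E[X] = C(20,4)·2^(1−C(4,2)) = 4845/32 ≈ 151.4062.


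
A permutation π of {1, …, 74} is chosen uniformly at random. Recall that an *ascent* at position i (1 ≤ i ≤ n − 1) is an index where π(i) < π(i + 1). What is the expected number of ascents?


Write X = Σ X_I over i = 1, …, 73, with X_I the indicator of one ascent.
There are 73 indicators.
For each fixed i, the pair (π(i), π(i+1)) is a uniformly random ordered pair of distinct values from {1, …, 74}; by symmetry P[π(i) < π(i+1)] = 1/2.
By linearity: E[X] = 73 · (1/2) = (74 − 1) · (1/2) = 73/2 ≈ 36.50000.

E[X] = 73/2 = 36.50000.


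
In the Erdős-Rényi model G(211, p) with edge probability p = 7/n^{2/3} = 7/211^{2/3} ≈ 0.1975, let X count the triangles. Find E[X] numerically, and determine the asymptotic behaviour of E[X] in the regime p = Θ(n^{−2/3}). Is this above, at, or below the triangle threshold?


Number of potential triangles: C(211, 3) = 1543465.
Each occurs with probability p³ ≈ (0.1975)³ ≈ 7.704229e-03.
By linearity: E[X] = C(211, 3)·p³ ≈ 1543465 · 7.704229e-03 ≈ 11891.2085.
Since α = 2/3 < 1, p = c/n^{2/3} ≫ 1/n is above the triangle threshold p ~ 1/n. Asymptotically E[X] ~ (c³/6)·n^{3(1−α)} = (7³/6)·n^{1} → ∞; triangles are abundant w.h.p.

E[X] ≈ 11891.2085; in regime p = Θ(1/n^{2/3}) E[X] diverges (above the triangle threshold p ~ 1/n).


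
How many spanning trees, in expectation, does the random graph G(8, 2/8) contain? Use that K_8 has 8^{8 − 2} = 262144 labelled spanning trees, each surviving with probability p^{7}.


K_8 has 8^{8 − 2} = 262144 labelled spanning trees.
For each such spanning tree H, let X_H = 1 if all 7 edges of H are present in G. Then P[X_H = 1] = p^{7} = (1/4)^{7} = 1/16384.
By linearity of expectation: E[X] = Σ_H E[X_H] = 262144 · p^{7} = 262144 · 1/16384 = 16.
Numerically: E[X] ≈ 16.

E[X] = 262144 · (1/4)^{7} = 16 ≈ 16.


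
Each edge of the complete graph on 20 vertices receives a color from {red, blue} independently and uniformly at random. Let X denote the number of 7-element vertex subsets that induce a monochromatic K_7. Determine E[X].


Let X = Σ_S X_S over the C(20, 7) = 77520 subsets S of size 7, where X_S = 1 if the K_7 on S is monochromatic.
For a fixed S, the K_7 on S has C(7, 2) = 21 edges. P[all 21 edges red] = (1/2)^21, and likewise for blue, so P[monochromatic] = 2·(1/2)^21 = 2^{1 − 21} = 1/1048576.
By linearity: E[X] = C(20, 7) · 2^{1 − 21} = 77520 · 1/1048576 = 4845/65536.
Numerically: E[X] ≈ 0.0739.

E[X] = C(20,7)·2^(1−C(7,2)) = 4845/65536 ≈ 0.0739.


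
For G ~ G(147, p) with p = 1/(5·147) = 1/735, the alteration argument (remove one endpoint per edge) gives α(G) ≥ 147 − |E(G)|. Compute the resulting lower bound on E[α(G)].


E[|E(G)|] = C(147, 2)·p = 10731 · (1/735) = 73/5.
E[α(G)] ≥ n − E[|E(G)|] = 147 − 73/5 = 662/5.
Numerically: ≈ 132.40000.
(This is only a lower bound; the true E[α(G)] may be larger.)

E[α(G)] ≥ 662/5 ≈ 132.40000.


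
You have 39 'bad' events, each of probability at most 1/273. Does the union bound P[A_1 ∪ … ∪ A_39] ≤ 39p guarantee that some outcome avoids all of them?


Union bound: P[∪_{i=1}^{39} A_i] ≤ Σ_i P[A_i] ≤ 39·p = 39·(1/273) = 1/7.
Numerically: 1/7 ≈ 0.142857.
Is 1/7 < 1? YES.
Since P[∪ A_i] ≤ 1/7 < 1, the complement has P[∩ A_i^c] ≥ 1 − 1/7 = 6/7 > 0, so some outcome avoids every A_i.

39·p = 1/7 ≈ 0.142857; existence CERTIFIED by the union bound.


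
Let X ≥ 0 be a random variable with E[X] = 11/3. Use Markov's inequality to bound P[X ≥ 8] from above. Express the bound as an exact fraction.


μ = E[X] = 11/3, a = 8.
Markov: P[X ≥ 8] ≤ μ/a = (11/3)/8 = 11/24.
Numerically: ≈ 0.45833.
(Since a = 8 > μ = 3.66667, the bound 11/24 is < 1 and informative.)

P[X ≥ 8] ≤ 11/24 ≈ 0.45833.


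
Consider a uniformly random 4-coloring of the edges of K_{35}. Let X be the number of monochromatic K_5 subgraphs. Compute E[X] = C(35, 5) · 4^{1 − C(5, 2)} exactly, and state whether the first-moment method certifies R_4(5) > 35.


E[X] = C(35, 5) · 4^{1 − 10} = 324632 · 4^{−9} = 324632/262144.
As a reduced fraction: E[X] = 40579/32768 ≈ 1.23837.
Is E[X] < 1? NO.
Since E[X] ≥ 1, the first-moment bound is inconclusive at n = 35; it does NOT by itself certify R_4(5) > 35.

E[X] = 40579/32768 ≈ 1.23837; E[X] ≥ 1; first-moment method inconclusive here.


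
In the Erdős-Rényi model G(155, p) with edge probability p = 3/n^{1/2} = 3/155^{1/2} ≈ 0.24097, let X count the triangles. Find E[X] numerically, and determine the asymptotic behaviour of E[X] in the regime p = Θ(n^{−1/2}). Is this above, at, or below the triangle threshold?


Number of potential triangles: C(155, 3) = 608685.
Each occurs with probability p³ ≈ (0.24097)³ ≈ 1.3991563e-02.
By linearity: E[X] = C(155, 3)·p³ ≈ 608685 · 1.3991563e-02 ≈ 8516.45422.
Since α = 1/2 < 1, p = c/n^{1/2} ≫ 1/n is above the triangle threshold p ~ 1/n. Asymptotically E[X] ~ (c³/6)·n^{3(1−α)} = (3³/6)·n^{1.5} → ∞; triangles are abundant w.h.p.

E[X] ≈ 8516.45422; in regime p = Θ(1/n^{1/2}) E[X] diverges (above the triangle threshold p ~ 1/n).


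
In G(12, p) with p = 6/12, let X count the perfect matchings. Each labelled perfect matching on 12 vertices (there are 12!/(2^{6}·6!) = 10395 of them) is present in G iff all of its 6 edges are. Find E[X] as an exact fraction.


K_12 has 12!/(2^{6}·6!) = 10395 labelled perfect matchings.
For each such perfect matching H, let X_H = 1 if all 6 edges of H are present in G. Then P[X_H = 1] = p^{6} = (1/2)^{6} = 1/64.
By linearity: E[X] = Σ_H E[X_H] = 10395 · p^{6} = 10395 · 1/64 = 10395/64.
Numerically: E[X] ≈ 162.4.

E[X] = 10395 · (1/2)^{6} = 10395/64 ≈ 162.4.


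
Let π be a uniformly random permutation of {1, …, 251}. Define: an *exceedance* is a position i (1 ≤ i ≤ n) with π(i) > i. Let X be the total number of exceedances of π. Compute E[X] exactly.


Write X = Σ_{i=1}^{251} X_i, where X_i = 1_{π(i) > i}.
For each fixed i, π(i) is uniform over {1, …, 251} (marginal of a uniform permutation), so P[π(i) > i] = (n − i)/n. Summing: Σ_{i=1}^{251} (n − i)/n = (0 + 1 + … + 250)/251 = 251(251 − 1)/(2·251) = (251 − 1)/2.
Hence E[X] = Σ_{i=1}^{251} (251 − i)/251 = 125 ≈ 125.000.

E[X] = 125 = 125.000.


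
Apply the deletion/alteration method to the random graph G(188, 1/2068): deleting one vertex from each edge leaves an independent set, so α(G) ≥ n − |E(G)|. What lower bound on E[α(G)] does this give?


E[|E(G)|] = C(188, 2)·p = 17578 · (1/2068) = 17/2.
E[α(G)] ≥ n − E[|E(G)|] = 188 − 17/2 = 359/2.
Numerically: ≈ 179.500000.
(This is only a lower bound; the true E[α(G)] may be larger.)

E[α(G)] ≥ 359/2 ≈ 179.500000.


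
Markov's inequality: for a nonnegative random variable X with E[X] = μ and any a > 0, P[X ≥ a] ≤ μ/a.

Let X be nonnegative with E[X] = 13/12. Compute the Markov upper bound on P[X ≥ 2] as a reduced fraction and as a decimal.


μ = E[X] = 13/12, a = 2.
Markov: P[X ≥ 2] ≤ μ/a = (13/12)/2 = 13/24.
Numerically: ≈ 0.54167.
(Since a = 2 > μ = 1.08333, the bound 13/24 is < 1 and informative.)

P[X ≥ 2] ≤ 13/24 ≈ 0.54167.


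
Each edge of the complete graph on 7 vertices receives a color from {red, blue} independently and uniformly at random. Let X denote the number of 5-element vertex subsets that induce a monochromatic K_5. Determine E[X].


Let X = Σ_S X_S over the C(7, 5) = 21 subsets S of size 5, where X_S = 1 if the K_5 on S is monochromatic.
For a fixed S, the K_5 on S has C(5, 2) = 10 edges. P[all 10 edges red] = (1/2)^10, and likewise for blue, so P[monochromatic] = 2·(1/2)^10 = 2^{1 − 10} = 1/512.
By linearity of expectation: E[X] = C(7, 5) · 2^{1 − 10} = 21 · 1/512 = 21/512.
Numerically: E[X] ≈ 0.04102.

E[X] = C(7,5)·2^(1−C(5,2)) = 21/512 ≈ 0.04102.


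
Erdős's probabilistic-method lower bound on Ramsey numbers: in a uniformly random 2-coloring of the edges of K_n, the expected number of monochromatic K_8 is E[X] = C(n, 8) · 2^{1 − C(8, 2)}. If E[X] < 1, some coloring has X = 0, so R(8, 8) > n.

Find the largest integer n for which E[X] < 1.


We need C(n, 8) · 2^{1 − 28} < 1, i.e. C(n, 8) < 2^{28 − 1} = 134217728.
Check values of n near the boundary:
  n = 38: C(38, 8) = 48903492; 48903492 < 134217728? YES
  n = 39: C(39, 8) = 61523748; 61523748 < 134217728? YES
  n = 40: C(40, 8) = 76904685; 76904685 < 134217728? YES
  n = 41: C(41, 8) = 95548245; 95548245 < 134217728? YES
  n = 42: C(42, 8) = 118030185; 118030185 < 134217728? YES
  n = 43: C(43, 8) = 145008513; 145008513 < 134217728? NO
  n = 44: C(44, 8) = 177232627; 177232627 < 134217728? NO
  n = 45: C(45, 8) = 215553195; 215553195 < 134217728? NO
The largest n with C(n, 8) < 134217728 is n = 42 (where E[X] = 118030185/134217728 ≈ 0.879). Hence R(8, 8) > 42, i.e. R(8, 8) ≥ 43.

Largest n = 42; hence R(8, 8) > 42.


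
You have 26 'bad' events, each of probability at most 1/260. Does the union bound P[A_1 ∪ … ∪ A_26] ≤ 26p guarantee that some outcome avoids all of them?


Union bound: P[∪_{i=1}^{26} A_i] ≤ Σ_i P[A_i] ≤ 26·p = 26·(1/260) = 1/10.
Numerically: 1/10 ≈ 0.100000.
Is 1/10 < 1? YES.
Since P[∪ A_i] ≤ 1/10 < 1, the complement has P[∩ A_i^c] ≥ 1 − 1/10 = 9/10 > 0, so some outcome avoids every A_i.

26·p = 1/10 ≈ 0.100000; existence CERTIFIED by the union bound.


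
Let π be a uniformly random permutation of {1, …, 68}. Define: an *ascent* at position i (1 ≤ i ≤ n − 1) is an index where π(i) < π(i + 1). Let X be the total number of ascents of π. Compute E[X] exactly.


Write X = Σ X_I over i = 1, …, 67, with X_I the indicator of one ascent.
There are 67 indicators.
For each fixed i, the pair (π(i), π(i+1)) is a uniformly random ordered pair of distinct values from {1, …, 68}; by symmetry P[π(i) < π(i+1)] = 1/2.
By linearity: E[X] = 67 · (1/2) = (68 − 1) · (1/2) = 67/2 ≈ 33.500.

E[X] = 67/2 = 33.500.


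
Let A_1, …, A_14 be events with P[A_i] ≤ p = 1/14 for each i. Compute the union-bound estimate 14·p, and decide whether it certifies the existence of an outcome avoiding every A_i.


Union bound: P[∪_{i=1}^{14} A_i] ≤ Σ_i P[A_i] ≤ 14·p = 14·(1/14) = 1.
Numerically: 1 ≈ 1.00000.
Is 1 < 1? NO.
Since the bound 1 is ≥ 1, the union bound is uninformative here; it does NOT by itself certify existence.

14·p = 1 ≈ 1.00000; existence NOT certified by the union bound.


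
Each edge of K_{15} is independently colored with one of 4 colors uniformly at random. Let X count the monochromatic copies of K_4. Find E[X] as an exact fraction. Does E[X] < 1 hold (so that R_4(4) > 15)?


E[X] = C(15, 4) · 4^{1 − 6} = 1365 · 4^{−5} = 1365/1024.
As a reduced fraction: E[X] = 1365/1024 ≈ 1.3330078.
Is E[X] < 1? NO.
Since E[X] ≥ 1, the first-moment bound is inconclusive at n = 15; it does NOT by itself certify R_4(4) > 15.

E[X] = 1365/1024 ≈ 1.3330078; E[X] ≥ 1; first-moment method inconclusive here.


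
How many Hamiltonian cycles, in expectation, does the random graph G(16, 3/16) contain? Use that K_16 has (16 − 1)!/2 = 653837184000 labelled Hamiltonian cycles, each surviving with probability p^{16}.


K_16 has (16 − 1)!/2 = 653837184000 labelled Hamiltonian cycles.
For each such Hamiltonian cycle H, let X_H = 1 if all 16 edges of H are present in G. Then P[X_H = 1] = p^{16} = (3/16)^{16} = 43046721/18446744073709551616.
By linearity: E[X] = Σ_H E[X_H] = 653837184000 · p^{16} = 653837184000 · 43046721/18446744073709551616 = 27485885585032875/18014398509481984.
Numerically: E[X] ≈ 1.5258.

E[X] = 653837184000 · (3/16)^{16} = 27485885585032875/18014398509481984 ≈ 1.5258.


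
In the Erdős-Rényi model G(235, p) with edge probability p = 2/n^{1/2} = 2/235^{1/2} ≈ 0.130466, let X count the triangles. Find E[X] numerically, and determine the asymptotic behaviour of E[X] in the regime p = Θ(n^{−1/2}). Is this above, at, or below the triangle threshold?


Number of potential triangles: C(235, 3) = 2135445.
Each occurs with probability p³ ≈ (0.130466)³ ≈ 2.22069131e-03.
By linearity: E[X] = C(235, 3)·p³ ≈ 2135445 · 2.22069131e-03 ≈ 4742.164160.
Since α = 1/2 < 1, p = c/n^{1/2} ≫ 1/n is above the triangle threshold p ~ 1/n. Asymptotically E[X] ~ (c³/6)·n^{3(1−α)} = (2³/6)·n^{1.5} → ∞; triangles are abundant w.h.p.

E[X] ≈ 4742.164160; in regime p = Θ(1/n^{1/2}) E[X] diverges (above the triangle threshold p ~ 1/n).


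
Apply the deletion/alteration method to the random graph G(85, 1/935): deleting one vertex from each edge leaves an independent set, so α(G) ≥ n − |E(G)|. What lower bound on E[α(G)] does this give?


E[|E(G)|] = C(85, 2)·p = 3570 · (1/935) = 42/11.
E[α(G)] ≥ n − E[|E(G)|] = 85 − 42/11 = 893/11.
Numerically: ≈ 81.182.
(This is only a lower bound; the true E[α(G)] may be larger.)

E[α(G)] ≥ 893/11 ≈ 81.182.


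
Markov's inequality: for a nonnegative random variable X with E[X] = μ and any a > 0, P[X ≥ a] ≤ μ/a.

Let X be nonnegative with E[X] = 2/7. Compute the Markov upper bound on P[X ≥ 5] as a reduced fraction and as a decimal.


μ = E[X] = 2/7, a = 5.
Markov: P[X ≥ 5] ≤ μ/a = (2/7)/5 = 2/35.
Numerically: ≈ 0.0571.
(Since a = 5 > μ = 0.2857, the bound 2/35 is < 1 and informative.)

P[X ≥ 5] ≤ 2/35 ≈ 0.0571.


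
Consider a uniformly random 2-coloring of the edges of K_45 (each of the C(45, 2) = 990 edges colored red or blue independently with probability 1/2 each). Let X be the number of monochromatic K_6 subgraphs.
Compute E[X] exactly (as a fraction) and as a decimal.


Let X = Σ_S X_S over the C(45, 6) = 8145060 subsets S of size 6, where X_S = 1 if the K_6 on S is monochromatic.
For a fixed S, the K_6 on S has C(6, 2) = 15 edges. P[all 15 edges red] = (1/2)^15, and likewise for blue, so P[monochromatic] = 2·(1/2)^15 = 2^{1 − 15} = 1/16384.
By linearity of expectation: E[X] = C(45, 6) · 2^{1 − 15} = 8145060 · 1/16384 = 2036265/4096.
Numerically: E[X] ≈ 497.13501.

E[X] = C(45,6)·2^(1−C(6,2)) = 2036265/4096 ≈ 497.13501.


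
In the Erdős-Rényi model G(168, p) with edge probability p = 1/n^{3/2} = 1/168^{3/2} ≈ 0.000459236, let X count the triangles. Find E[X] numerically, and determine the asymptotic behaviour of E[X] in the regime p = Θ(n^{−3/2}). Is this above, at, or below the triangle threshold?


Number of potential triangles: C(168, 3) = 776216.
Each occurs with probability p³ ≈ (0.000459236)³ ≈ 9.68519195e-11.
By linearity: E[X] = C(168, 3)·p³ ≈ 776216 · 9.68519195e-11 ≈ 0.000075.
Since α = 3/2 > 1, p = c/n^{3/2} = o(1/n) is below the triangle threshold p ~ 1/n. Asymptotically E[X] ~ (c³/6)·n^{3(1−α)} = (1³/6)·n^{-1.5} → 0, so by Markov's inequality G has no triangles w.h.p.

E[X] ≈ 0.000075; in regime p = Θ(1/n^{3/2}) E[X] tends to 0 (below the triangle threshold p ~ 1/n).


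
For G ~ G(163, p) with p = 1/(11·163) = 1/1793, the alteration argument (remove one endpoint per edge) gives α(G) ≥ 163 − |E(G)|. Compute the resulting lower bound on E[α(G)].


E[|E(G)|] = C(163, 2)·p = 13203 · (1/1793) = 81/11.
E[α(G)] ≥ n − E[|E(G)|] = 163 − 81/11 = 1712/11.
Numerically: ≈ 155.636.
(This is only a lower bound; the true E[α(G)] may be larger.)

E[α(G)] ≥ 1712/11 ≈ 155.636.


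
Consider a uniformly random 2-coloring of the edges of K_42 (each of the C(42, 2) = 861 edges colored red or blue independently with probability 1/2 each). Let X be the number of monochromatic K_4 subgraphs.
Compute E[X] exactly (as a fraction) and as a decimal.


Let X = Σ_S X_S over the C(42, 4) = 111930 subsets S of size 4, where X_S = 1 if the K_4 on S is monochromatic.
For a fixed S, the K_4 on S has C(4, 2) = 6 edges. P[all 6 edges red] = (1/2)^6, and likewise for blue, so P[monochromatic] = 2·(1/2)^6 = 2^{1 − 6} = 1/32.
By linearity: E[X] = C(42, 4) · 2^{1 − 6} = 111930 · 1/32 = 55965/16.
Numerically: E[X] ≈ 3497.812.

E[X] = C(42,4)·2^(1−C(4,2)) = 55965/16 ≈ 3497.812.


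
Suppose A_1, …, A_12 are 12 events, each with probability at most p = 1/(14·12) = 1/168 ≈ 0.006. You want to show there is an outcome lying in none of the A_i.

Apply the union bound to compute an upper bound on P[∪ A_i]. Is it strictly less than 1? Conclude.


Union bound: P[∪_{i=1}^{12} A_i] ≤ Σ_i P[A_i] ≤ 12·p = 12·(1/168) = 1/14.
Numerically: 1/14 ≈ 0.071.
Is 1/14 < 1? YES.
Since P[∪ A_i] ≤ 1/14 < 1, the complement has P[∩ A_i^c] ≥ 1 − 1/14 = 13/14 > 0, so some outcome avoids every A_i.

12·p = 1/14 ≈ 0.071; existence CERTIFIED by the union bound.


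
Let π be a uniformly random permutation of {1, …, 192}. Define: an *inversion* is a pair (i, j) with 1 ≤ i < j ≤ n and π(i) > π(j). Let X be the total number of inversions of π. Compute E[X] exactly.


Write X = Σ X_I over the C(192, 2) = 18336 pairs i < j, with X_I the indicator of one inversion.
There are 18336 indicators.
For each fixed pair i < j, the values π(i) and π(j) are two distinct elements of {1, …, 192} in uniformly random order; by symmetry P[π(i) > π(j)] = 1/2.
By linearity: E[X] = 18336 · (1/2) = C(192, 2) · (1/2) = 18336/2 = 9168 ≈ 9168.00000.

E[X] = 9168 = 9168.00000.


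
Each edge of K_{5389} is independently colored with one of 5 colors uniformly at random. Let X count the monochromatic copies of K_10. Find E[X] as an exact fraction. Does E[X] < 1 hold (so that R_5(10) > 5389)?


E[X] = C(5389, 10) · 5^{1 − 45} = 5645340767466558997768874792926 · 5^{−44} = 5645340767466558997768874792926/5684341886080801486968994140625.
As a reduced fraction: E[X] = 5645340767466558997768874792926/5684341886080801486968994140625 ≈ 0.9931389.
Is E[X] < 1? YES.
Since E[X] < 1, there exists a 5-coloring of K_{5389} with no monochromatic K_10; hence R_5(10) > 5389.

E[X] = 5645340767466558997768874792926/5684341886080801486968994140625 ≈ 0.9931389; E[X] < 1, so R_5(10) > 5389.


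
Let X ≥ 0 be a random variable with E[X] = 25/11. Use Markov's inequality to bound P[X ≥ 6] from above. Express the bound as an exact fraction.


μ = E[X] = 25/11, a = 6.
Markov: P[X ≥ 6] ≤ μ/a = (25/11)/6 = 25/66.
Numerically: ≈ 0.3788.
(Since a = 6 > μ = 2.2727, the bound 25/66 is < 1 and informative.)

P[X ≥ 6] ≤ 25/66 ≈ 0.3788.


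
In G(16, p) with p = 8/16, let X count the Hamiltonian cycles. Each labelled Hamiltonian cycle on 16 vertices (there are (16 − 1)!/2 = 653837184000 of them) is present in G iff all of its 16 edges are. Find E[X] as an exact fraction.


K_16 has (16 − 1)!/2 = 653837184000 labelled Hamiltonian cycles.
For each such Hamiltonian cycle H, let X_H = 1 if all 16 edges of H are present in G. Then P[X_H = 1] = p^{16} = (1/2)^{16} = 1/65536.
Summing the indicators: E[X] = Σ_H E[X_H] = 653837184000 · p^{16} = 653837184000 · 1/65536 = 638512875/64.
Numerically: E[X] ≈ 9.97676e+06.

E[X] = 653837184000 · (1/2)^{16} = 638512875/64 ≈ 9.97676e+06.


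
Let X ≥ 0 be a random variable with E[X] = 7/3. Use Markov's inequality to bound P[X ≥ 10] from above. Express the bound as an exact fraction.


μ = E[X] = 7/3, a = 10.
Markov: P[X ≥ 10] ≤ μ/a = (7/3)/10 = 7/30.
Numerically: ≈ 0.23333.
(Since a = 10 > μ = 2.33333, the bound 7/30 is < 1 and informative.)

P[X ≥ 10] ≤ 7/30 ≈ 0.23333.


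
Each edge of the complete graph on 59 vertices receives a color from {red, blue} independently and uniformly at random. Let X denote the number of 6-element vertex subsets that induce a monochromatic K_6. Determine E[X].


Let X = Σ_S X_S over the C(59, 6) = 45057474 subsets S of size 6, where X_S = 1 if the K_6 on S is monochromatic.
For a fixed S, the K_6 on S has C(6, 2) = 15 edges. P[all 15 edges red] = (1/2)^15, and likewise for blue, so P[monochromatic] = 2·(1/2)^15 = 2^{1 − 15} = 1/16384.
By linearity of expectation: E[X] = C(59, 6) · 2^{1 − 15} = 45057474 · 1/16384 = 22528737/8192.
Numerically: E[X] ≈ 2750.0900.

E[X] = C(59,6)·2^(1−C(6,2)) = 22528737/8192 ≈ 2750.0900.


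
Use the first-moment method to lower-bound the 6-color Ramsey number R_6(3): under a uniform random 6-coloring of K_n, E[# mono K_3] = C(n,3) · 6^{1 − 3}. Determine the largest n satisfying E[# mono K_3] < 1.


We need C(n, 3) · 6^{1 − 3} < 1, i.e. C(n, 3) < 6^{3 − 1} = 36.
Check values of n near the boundary:
  n = 3: C(3, 3) = 1; 1 < 36? YES
  n = 4: C(4, 3) = 4; 4 < 36? YES
  n = 5: C(5, 3) = 10; 10 < 36? YES
  n = 6: C(6, 3) = 20; 20 < 36? YES
  n = 7: C(7, 3) = 35; 35 < 36? YES
  n = 8: C(8, 3) = 56; 56 < 36? NO
The largest n with C(n, 3) < 36 is n = 7 (where E[X] = 35/36 ≈ 0.972222). Hence R_6(3) > 7, i.e. R_6(3) ≥ 8.

Largest n = 7; hence R_6(3) > 7.


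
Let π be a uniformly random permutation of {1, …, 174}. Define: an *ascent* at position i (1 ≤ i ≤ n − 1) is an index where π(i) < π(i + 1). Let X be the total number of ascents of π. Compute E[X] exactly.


Write X = Σ X_I over i = 1, …, 173, with X_I the indicator of one ascent.
There are 173 indicators.
For each fixed i, the pair (π(i), π(i+1)) is a uniformly random ordered pair of distinct values from {1, …, 174}; by symmetry P[π(i) < π(i+1)] = 1/2.
By linearity: E[X] = 173 · (1/2) = (174 − 1) · (1/2) = 173/2 ≈ 86.5000.

E[X] = 173/2 = 86.5000.


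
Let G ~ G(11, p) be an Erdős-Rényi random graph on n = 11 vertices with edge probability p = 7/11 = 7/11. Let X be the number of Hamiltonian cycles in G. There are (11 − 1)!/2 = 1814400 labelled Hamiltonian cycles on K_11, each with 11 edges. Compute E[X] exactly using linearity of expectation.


K_11 has (11 − 1)!/2 = 1814400 labelled Hamiltonian cycles.
For each such Hamiltonian cycle H, let X_H = 1 if all 11 edges of H are present in G. Then P[X_H = 1] = p^{11} = (7/11)^{11} = 1977326743/285311670611.
By linearity: E[X] = Σ_H E[X_H] = 1814400 · p^{11} = 1814400 · 1977326743/285311670611 = 3587661642499200/285311670611.
Numerically: E[X] ≈ 1.257e+04.

E[X] = 1814400 · (7/11)^{11} = 3587661642499200/285311670611 ≈ 1.257e+04.


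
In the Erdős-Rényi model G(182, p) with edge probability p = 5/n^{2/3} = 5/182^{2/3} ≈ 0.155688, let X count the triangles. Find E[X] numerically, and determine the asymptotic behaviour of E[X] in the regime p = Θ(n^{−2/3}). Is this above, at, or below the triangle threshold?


Number of potential triangles: C(182, 3) = 988260.
Each occurs with probability p³ ≈ (0.155688)³ ≈ 3.77369883e-03.
By linearity: E[X] = C(182, 3)·p³ ≈ 988260 · 3.77369883e-03 ≈ 3729.395604.
Since α = 2/3 < 1, p = c/n^{2/3} ≫ 1/n is above the triangle threshold p ~ 1/n. Asymptotically E[X] ~ (c³/6)·n^{3(1−α)} = (5³/6)·n^{1} → ∞; triangles are abundant w.h.p.

E[X] ≈ 3729.395604; in regime p = Θ(1/n^{2/3}) E[X] diverges (above the triangle threshold p ~ 1/n).


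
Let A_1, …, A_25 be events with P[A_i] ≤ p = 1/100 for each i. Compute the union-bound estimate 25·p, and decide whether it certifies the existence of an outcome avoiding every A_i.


Union bound: P[∪_{i=1}^{25} A_i] ≤ Σ_i P[A_i] ≤ 25·p = 25·(1/100) = 1/4.
Numerically: 1/4 ≈ 0.2500.
Is 1/4 < 1? YES.
Since P[∪ A_i] ≤ 1/4 < 1, the complement has P[∩ A_i^c] ≥ 1 − 1/4 = 3/4 > 0, so some outcome avoids every A_i.

25·p = 1/4 ≈ 0.2500; existence CERTIFIED by the union bound.


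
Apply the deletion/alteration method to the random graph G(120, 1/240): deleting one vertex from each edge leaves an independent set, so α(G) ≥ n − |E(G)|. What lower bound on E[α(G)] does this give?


E[|E(G)|] = C(120, 2)·p = 7140 · (1/240) = 119/4.
E[α(G)] ≥ n − E[|E(G)|] = 120 − 119/4 = 361/4.
Numerically: ≈ 90.250.
(This is only a lower bound; the true E[α(G)] may be larger.)

E[α(G)] ≥ 361/4 ≈ 90.250.


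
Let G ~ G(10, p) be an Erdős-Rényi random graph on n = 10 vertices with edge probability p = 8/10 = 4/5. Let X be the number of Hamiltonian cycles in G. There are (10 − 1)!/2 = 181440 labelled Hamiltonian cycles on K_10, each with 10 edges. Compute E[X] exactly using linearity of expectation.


K_10 has (10 − 1)!/2 = 181440 labelled Hamiltonian cycles.
For each such Hamiltonian cycle H, let X_H = 1 if all 10 edges of H are present in G. Then P[X_H = 1] = p^{10} = (4/5)^{10} = 1048576/9765625.
By linearity of expectation: E[X] = Σ_H E[X_H] = 181440 · p^{10} = 181440 · 1048576/9765625 = 38050725888/1953125.
Numerically: E[X] ≈ 19482.

E[X] = 181440 · (4/5)^{10} = 38050725888/1953125 ≈ 19482.


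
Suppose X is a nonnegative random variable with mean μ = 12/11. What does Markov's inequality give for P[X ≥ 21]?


μ = E[X] = 12/11, a = 21.
Markov: P[X ≥ 21] ≤ μ/a = (12/11)/21 = 4/77.
Numerically: ≈ 0.051948.
(Since a = 21 > μ = 1.090909, the bound 4/77 is < 1 and informative.)

P[X ≥ 21] ≤ 4/77 ≈ 0.051948.


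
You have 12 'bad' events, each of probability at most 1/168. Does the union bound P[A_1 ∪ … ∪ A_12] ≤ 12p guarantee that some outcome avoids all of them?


Union bound: P[∪_{i=1}^{12} A_i] ≤ Σ_i P[A_i] ≤ 12·p = 12·(1/168) = 1/14.
Numerically: 1/14 ≈ 0.071.
Is 1/14 < 1? YES.
Since P[∪ A_i] ≤ 1/14 < 1, the complement has P[∩ A_i^c] ≥ 1 − 1/14 = 13/14 > 0, so some outcome avoids every A_i.

12·p = 1/14 ≈ 0.071; existence CERTIFIED by the union bound.


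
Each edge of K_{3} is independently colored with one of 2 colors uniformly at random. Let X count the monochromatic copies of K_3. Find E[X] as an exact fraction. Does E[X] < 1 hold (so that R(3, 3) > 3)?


E[X] = C(3, 3) · 2^{1 − 3} = 1 · 2^{−2} = 1/4.
As a reduced fraction: E[X] = 1/4 ≈ 0.250.
Is E[X] < 1? YES.
Since E[X] < 1, there exists a 2-coloring of K_{3} with no monochromatic K_3; hence R(3, 3) > 3.

E[X] = 1/4 ≈ 0.250; E[X] < 1, so R(3, 3) > 3.


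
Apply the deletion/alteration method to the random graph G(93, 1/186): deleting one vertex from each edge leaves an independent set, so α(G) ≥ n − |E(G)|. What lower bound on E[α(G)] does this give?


E[|E(G)|] = C(93, 2)·p = 4278 · (1/186) = 23.
E[α(G)] ≥ n − E[|E(G)|] = 93 − 23 = 70.
Numerically: ≈ 70.0000.
(This is only a lower bound; the true E[α(G)] may be larger.)

E[α(G)] ≥ 70 ≈ 70.0000.
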